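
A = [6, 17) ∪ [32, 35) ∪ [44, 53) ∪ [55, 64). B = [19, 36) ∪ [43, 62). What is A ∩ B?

[6, 17) falls entirely outside B.
[32, 35) overlaps B on [32, 35).
[44, 53) overlaps B on [44, 53).
[55, 64) overlaps B on [55, 62).

[32, 35) ∪ [44, 53) ∪ [55, 62)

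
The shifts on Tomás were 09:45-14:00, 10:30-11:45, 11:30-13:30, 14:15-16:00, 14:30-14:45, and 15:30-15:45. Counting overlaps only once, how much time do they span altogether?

Merged: 09:45–14:00, 14:15–16:00.
Lengths: 4 h 15 min + 1 h 45 min = 6 h.

6 h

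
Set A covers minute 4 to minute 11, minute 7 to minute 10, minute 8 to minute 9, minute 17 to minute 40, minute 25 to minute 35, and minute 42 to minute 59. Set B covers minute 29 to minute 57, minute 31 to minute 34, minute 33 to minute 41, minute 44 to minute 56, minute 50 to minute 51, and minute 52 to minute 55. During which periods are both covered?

A, merged: minute 4 to minute 11, minute 17 to minute 40, minute 42 to minute 59.
B, merged: minute 29 to minute 57.
minute 4 to minute 11 meets no B interval.
minute 17 to minute 40 ∩ B → minute 29 to minute 40.
minute 42 to minute 59 ∩ B → minute 42 to minute 57.

minute 29 to minute 40, minute 42 to minute 57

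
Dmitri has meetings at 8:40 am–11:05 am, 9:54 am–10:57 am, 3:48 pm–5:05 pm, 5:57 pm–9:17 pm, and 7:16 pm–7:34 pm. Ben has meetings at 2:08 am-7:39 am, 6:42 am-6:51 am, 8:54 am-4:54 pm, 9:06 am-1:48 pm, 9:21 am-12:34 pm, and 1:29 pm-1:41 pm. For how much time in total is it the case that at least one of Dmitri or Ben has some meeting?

17 h 16 min

First set merges to 8:40 am–11:05 am, 3:48 pm–5:05 pm, 5:57 pm–9:17 pm.
Second set merges to 2:08 am–7:39 am, 8:54 am–4:54 pm.
A ∪ B = 2:08 am–7:39 am, 8:40 am–5:05 pm, 5:57 pm–9:17 pm.
Total: 5 h 31 min + 8 h 25 min + 3 h 20 min = 17 h 16 min.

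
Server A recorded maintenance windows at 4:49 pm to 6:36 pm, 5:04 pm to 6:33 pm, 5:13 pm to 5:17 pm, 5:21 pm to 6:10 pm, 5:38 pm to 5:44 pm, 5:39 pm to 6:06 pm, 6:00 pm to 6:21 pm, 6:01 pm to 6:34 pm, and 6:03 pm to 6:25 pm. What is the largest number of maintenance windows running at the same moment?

Walk the sorted start/end points keeping a running depth.
The depth first hits 7 at 6:03 pm.

7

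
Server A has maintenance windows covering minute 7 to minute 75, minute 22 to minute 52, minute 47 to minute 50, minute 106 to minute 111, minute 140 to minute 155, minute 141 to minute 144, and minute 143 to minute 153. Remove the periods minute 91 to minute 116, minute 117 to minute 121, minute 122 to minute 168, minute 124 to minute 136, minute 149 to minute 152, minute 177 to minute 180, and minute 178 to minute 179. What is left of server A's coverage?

A, merged: minute 7 to minute 75, minute 106 to minute 111, minute 140 to minute 155.
B, merged: minute 91 to minute 116, minute 117 to minute 121, minute 122 to minute 168, minute 177 to minute 180.
minute 7 to minute 75 is untouched.
minute 106 to minute 111 lies entirely inside B → drops out.
minute 140 to minute 155 lies entirely inside B → drops out.

minute 7 to minute 75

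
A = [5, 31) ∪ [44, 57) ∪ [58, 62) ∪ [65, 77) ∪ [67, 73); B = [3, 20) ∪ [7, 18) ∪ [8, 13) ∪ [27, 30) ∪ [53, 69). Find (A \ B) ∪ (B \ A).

A, merged: [5, 31), [44, 57), [58, 62), [65, 77).
B, merged: [3, 20), [27, 30), [53, 69).
A but not B: [20, 27), [30, 31), [44, 53), [69, 77).
B but not A: [3, 5), [57, 58), [62, 65).
Combining gives A △ B.

[3, 5) ∪ [20, 27) ∪ [30, 31) ∪ [44, 53) ∪ [57, 58) ∪ [62, 65) ∪ [69, 77)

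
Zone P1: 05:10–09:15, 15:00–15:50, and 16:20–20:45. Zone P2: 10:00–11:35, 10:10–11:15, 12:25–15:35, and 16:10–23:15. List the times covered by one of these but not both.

05:10-09:15, 10:00-11:35, 12:25-15:00, 15:35-15:50, 16:10-16:20, 20:45-23:15

Second set merges to 10:00-11:35, 12:25-15:35, 16:10-23:15.
A \ B = 05:10-09:15, 15:35-15:50.
B \ A = 10:00-11:35, 12:25-15:00, 16:10-16:20, 20:45-23:15.
Union of the two gives the symmetric difference.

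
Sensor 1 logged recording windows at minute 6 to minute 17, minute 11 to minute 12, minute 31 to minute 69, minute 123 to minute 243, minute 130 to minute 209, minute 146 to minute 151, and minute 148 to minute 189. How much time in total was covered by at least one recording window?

169 minutes

Merged: minute 6 to minute 17, minute 31 to minute 69, minute 123 to minute 243.
Lengths: 11 minutes + 38 minutes + 120 minutes = 169 minutes.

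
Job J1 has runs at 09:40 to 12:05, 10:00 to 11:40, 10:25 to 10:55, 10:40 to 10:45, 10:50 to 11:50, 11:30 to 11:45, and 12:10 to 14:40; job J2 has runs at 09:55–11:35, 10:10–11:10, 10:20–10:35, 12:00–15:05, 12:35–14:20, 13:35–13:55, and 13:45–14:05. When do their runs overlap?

Merge the first list: 09:40–12:05, 12:10–14:40.
Merge the second list: 09:55–11:35, 12:00–15:05.
09:40–12:05 meets the second set on 09:55–11:35, 12:00–12:05.
12:10–14:40 meets the second set on 12:10–14:40.

09:55–11:35, 12:00–12:05, 12:10–14:40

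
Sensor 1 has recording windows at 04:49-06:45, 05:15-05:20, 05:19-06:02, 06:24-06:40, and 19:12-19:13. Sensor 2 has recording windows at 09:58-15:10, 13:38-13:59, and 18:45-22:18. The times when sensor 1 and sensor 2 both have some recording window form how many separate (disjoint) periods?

1

A, merged: 04:49-06:45, 19:12-19:13.
B, merged: 09:58-15:10, 18:45-22:18.
A ∩ B = 19:12-19:13.
That is 1 disjoint piece.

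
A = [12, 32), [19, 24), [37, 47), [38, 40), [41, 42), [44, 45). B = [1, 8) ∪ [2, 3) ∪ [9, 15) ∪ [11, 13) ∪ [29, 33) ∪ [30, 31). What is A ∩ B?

Merge the first list: [12, 32), [37, 47).
Merge the second list: [1, 8), [9, 15), [29, 33).
[12, 32) overlaps B on [12, 15), [29, 32).
[37, 47) falls entirely outside B.

[12, 15) ∪ [29, 32)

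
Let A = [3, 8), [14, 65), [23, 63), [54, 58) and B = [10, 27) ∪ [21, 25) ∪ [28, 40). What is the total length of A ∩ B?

Merge the first list: [3, 8), [14, 65).
Merge the second list: [10, 27), [28, 40).
A ∩ B = [14, 27), [28, 40).
Total: 13 + 12 = 25.

25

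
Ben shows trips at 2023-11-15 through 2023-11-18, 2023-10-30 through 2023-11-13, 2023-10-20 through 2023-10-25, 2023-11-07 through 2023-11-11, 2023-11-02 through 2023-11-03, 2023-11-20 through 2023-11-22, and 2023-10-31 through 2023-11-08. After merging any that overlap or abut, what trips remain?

2023-10-20 through 2023-10-25, 2023-10-30 through 2023-11-13, 2023-11-15 through 2023-11-18, 2023-11-20 through 2023-11-22

Sort by start: 2023-10-20 through 2023-10-25, 2023-10-30 through 2023-11-13, 2023-10-31 through 2023-11-08, 2023-11-02 through 2023-11-03, 2023-11-07 through 2023-11-11, 2023-11-15 through 2023-11-18, 2023-11-20 through 2023-11-22.
2023-10-30 through 2023-11-13 is disjoint → start new block.
2023-10-31 through 2023-11-08 overlaps/touches 2023-10-30 through 2023-11-13 → extend to 2023-10-30 through 2023-11-13.
2023-11-02 through 2023-11-03 overlaps/touches 2023-10-30 through 2023-11-13 → extend to 2023-10-30 through 2023-11-13.
2023-11-07 through 2023-11-11 overlaps/touches 2023-10-30 through 2023-11-13 → extend to 2023-10-30 through 2023-11-13.
2023-11-15 through 2023-11-18 is disjoint → start new block.
2023-11-20 through 2023-11-22 is disjoint → start new block.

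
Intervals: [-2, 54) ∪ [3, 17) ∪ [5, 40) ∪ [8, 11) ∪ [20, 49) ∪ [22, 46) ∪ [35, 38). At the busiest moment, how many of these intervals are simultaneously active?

5

At 35, 5 of the intervals are simultaneously active.
No point has more.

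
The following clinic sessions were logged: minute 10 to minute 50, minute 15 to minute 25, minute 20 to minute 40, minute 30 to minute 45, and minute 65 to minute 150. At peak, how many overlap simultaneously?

3

Sweep endpoints in order; track running count of active intervals.
Peak of 3 reached at minute 20.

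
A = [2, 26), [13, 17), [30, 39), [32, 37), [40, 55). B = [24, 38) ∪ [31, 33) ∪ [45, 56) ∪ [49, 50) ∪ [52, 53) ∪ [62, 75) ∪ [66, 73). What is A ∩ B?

A, merged: [2, 26), [30, 39), [40, 55).
B, merged: [24, 38), [45, 56), [62, 75).
[2, 26) overlaps B on [24, 26).
[30, 39) overlaps B on [30, 38).
[40, 55) overlaps B on [45, 55).

[24, 26) ∪ [30, 38) ∪ [45, 55)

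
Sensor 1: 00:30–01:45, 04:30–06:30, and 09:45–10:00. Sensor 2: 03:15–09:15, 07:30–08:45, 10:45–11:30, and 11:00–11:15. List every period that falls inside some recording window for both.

04:30–06:30

B, merged: 03:15–09:15, 10:45–11:30.
00:30–01:45 falls entirely outside B.
04:30–06:30 overlaps B on 04:30–06:30.
09:45–10:00 falls entirely outside B.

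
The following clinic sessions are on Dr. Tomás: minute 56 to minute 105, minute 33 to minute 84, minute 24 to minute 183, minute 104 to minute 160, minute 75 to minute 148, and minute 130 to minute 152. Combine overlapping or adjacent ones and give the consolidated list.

Sort by start: minute 24 to minute 183, minute 33 to minute 84, minute 56 to minute 105, minute 75 to minute 148, minute 104 to minute 160, minute 130 to minute 152.
minute 33 to minute 84 overlaps/touches minute 24 to minute 183 → extend to minute 24 to minute 183.
minute 56 to minute 105 overlaps/touches minute 24 to minute 183 → extend to minute 24 to minute 183.
minute 75 to minute 148 overlaps/touches minute 24 to minute 183 → extend to minute 24 to minute 183.
minute 104 to minute 160 overlaps/touches minute 24 to minute 183 → extend to minute 24 to minute 183.
minute 130 to minute 152 overlaps/touches minute 24 to minute 183 → extend to minute 24 to minute 183.

minute 24 to minute 183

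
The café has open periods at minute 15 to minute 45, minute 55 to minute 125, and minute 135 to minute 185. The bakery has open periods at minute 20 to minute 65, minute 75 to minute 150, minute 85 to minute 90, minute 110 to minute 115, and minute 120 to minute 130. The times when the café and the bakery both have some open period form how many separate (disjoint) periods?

4

Merge the second list: minute 20 to minute 65, minute 75 to minute 150.
A ∩ B = minute 20 to minute 45, minute 55 to minute 65, minute 75 to minute 125, minute 135 to minute 150.
That is 4 disjoint pieces.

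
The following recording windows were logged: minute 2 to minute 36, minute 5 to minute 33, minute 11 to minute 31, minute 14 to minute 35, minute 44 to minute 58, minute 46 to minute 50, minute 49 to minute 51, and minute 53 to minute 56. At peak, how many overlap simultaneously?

4

Sweep endpoints in order; track running count of active intervals.
Peak of 4 reached at minute 14.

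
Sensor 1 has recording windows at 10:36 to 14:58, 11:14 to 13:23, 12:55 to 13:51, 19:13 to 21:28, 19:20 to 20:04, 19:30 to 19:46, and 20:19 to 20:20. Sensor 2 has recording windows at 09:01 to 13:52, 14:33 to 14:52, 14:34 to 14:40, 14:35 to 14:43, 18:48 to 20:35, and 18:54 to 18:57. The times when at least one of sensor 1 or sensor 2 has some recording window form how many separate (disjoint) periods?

2

First set merges to 10:36–14:58, 19:13–21:28.
Second set merges to 09:01–13:52, 14:33–14:52, 18:48–20:35.
A ∪ B = 09:01–14:58, 18:48–21:28.
That is 2 disjoint pieces.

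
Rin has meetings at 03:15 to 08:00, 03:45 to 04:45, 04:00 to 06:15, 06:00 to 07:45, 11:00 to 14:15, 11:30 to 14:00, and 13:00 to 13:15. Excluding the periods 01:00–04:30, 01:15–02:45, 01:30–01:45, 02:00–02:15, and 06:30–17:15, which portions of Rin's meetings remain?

A, merged: 03:15–08:00, 11:00–14:15.
B, merged: 01:00–04:30, 06:30–17:15.
03:15–08:00 \ B = 04:30–06:30.
11:00–14:15: entirely removed.

04:30–06:30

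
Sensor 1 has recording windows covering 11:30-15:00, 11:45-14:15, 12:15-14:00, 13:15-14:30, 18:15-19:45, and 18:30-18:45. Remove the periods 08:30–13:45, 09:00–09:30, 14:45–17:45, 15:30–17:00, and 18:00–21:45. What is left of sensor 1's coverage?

13:45-14:45

Merge the first list: 11:30-15:00, 18:15-19:45.
Merge the second list: 08:30-13:45, 14:45-17:45, 18:00-21:45.
11:30-15:00 \ B = 13:45-14:45.
18:15-19:45: entirely removed.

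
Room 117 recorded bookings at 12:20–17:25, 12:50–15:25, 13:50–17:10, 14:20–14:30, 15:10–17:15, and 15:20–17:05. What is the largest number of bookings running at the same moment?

5

Walk the sorted start/end points keeping a running depth.
The depth first hits 5 at 15:20.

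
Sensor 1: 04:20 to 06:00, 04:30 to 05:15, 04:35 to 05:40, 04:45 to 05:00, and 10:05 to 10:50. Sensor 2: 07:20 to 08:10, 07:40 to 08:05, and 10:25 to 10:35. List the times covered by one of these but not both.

04:20–06:00, 07:20–08:10, 10:05–10:25, 10:35–10:50

Merge the first list: 04:20–06:00, 10:05–10:50.
Merge the second list: 07:20–08:10, 10:25–10:35.
A \ B = 04:20–06:00, 10:05–10:25, 10:35–10:50.
B \ A = 07:20–08:10.
Union of the two gives the symmetric difference.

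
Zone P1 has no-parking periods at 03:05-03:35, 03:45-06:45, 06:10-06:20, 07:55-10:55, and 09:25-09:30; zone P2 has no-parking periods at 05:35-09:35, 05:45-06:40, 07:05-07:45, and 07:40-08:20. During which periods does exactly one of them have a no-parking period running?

Merge the first list: 03:05–03:35, 03:45–06:45, 07:55–10:55.
Merge the second list: 05:35–09:35.
Only in the first: 03:05–03:35, 03:45–05:35, 09:35–10:55.
Only in the second: 06:45–07:55.
Together these are the periods covered by exactly one.

03:05–03:35, 03:45–05:35, 06:45–07:55, 09:35–10:55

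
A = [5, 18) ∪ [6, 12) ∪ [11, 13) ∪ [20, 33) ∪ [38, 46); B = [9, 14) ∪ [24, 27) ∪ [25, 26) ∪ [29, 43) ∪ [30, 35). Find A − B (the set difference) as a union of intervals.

[5, 9) ∪ [14, 18) ∪ [20, 24) ∪ [27, 29) ∪ [43, 46)

A, merged: [5, 18), [20, 33), [38, 46).
B, merged: [9, 14), [24, 27), [29, 43).
[5, 18) minus B → [5, 9), [14, 18).
[20, 33) minus B → [20, 24), [27, 29).
[38, 46) minus B → [43, 46).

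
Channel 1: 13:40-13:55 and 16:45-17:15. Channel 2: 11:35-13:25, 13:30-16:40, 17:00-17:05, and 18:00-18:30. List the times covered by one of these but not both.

11:35-13:25, 13:30-13:40, 13:55-16:40, 16:45-17:00, 17:05-17:15, 18:00-18:30

A but not B: 16:45-17:00, 17:05-17:15.
B but not A: 11:35-13:25, 13:30-13:40, 13:55-16:40, 18:00-18:30.
Combining gives A △ B.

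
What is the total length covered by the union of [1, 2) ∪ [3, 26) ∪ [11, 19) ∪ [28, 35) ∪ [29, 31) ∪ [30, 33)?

Merged: [1, 2), [3, 26), [28, 35).
Lengths: 1 + 23 + 7 = 31.

31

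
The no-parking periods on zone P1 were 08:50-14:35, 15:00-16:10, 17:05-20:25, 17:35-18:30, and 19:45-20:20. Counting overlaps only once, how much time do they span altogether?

10 h 15 min

Merged: 08:50–14:35, 15:00–16:10, 17:05–20:25.
Lengths: 5 h 45 min + 1 h 10 min + 3 h 20 min = 10 h 15 min.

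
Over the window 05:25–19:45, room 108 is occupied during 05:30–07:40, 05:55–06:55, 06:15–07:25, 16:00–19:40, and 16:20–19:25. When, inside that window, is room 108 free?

05:25-05:30, 07:40-16:00, 19:40-19:45

The merged coverage is 05:30-07:40, 16:00-19:40.
Gaps within 05:25-19:45: 05:25-05:30, 07:40-16:00, 19:40-19:45.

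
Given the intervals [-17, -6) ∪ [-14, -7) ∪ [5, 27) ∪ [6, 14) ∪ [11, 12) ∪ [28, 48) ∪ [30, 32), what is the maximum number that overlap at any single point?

At 11, 3 of the intervals are simultaneously active.
No point has more.

3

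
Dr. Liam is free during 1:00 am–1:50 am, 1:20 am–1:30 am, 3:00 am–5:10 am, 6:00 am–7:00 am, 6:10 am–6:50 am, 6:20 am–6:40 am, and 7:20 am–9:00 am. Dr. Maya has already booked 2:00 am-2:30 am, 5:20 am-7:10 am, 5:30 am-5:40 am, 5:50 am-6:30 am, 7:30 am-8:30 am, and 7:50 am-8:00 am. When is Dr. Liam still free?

1:00 am–1:50 am, 3:00 am–5:10 am, 7:20 am–7:30 am, 8:30 am–9:00 am

Merge the first list: 1:00 am–1:50 am, 3:00 am–5:10 am, 6:00 am–7:00 am, 7:20 am–9:00 am.
Merge the second list: 2:00 am–2:30 am, 5:20 am–7:10 am, 7:30 am–8:30 am.
1:00 am–1:50 am: no B overlap → unchanged.
3:00 am–5:10 am: no B overlap → unchanged.
6:00 am–7:00 am: fully covered by B → removed.
7:20 am–9:00 am minus B → 7:20 am–7:30 am, 8:30 am–9:00 am.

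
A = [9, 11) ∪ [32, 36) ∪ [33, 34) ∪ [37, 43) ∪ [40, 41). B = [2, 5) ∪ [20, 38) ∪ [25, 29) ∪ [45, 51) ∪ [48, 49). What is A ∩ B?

First set merges to [9, 11), [32, 36), [37, 43).
Second set merges to [2, 5), [20, 38), [45, 51).
[9, 11) meets no B interval.
[32, 36) ∩ B → [32, 36).
[37, 43) ∩ B → [37, 38).

[32, 36) ∪ [37, 38)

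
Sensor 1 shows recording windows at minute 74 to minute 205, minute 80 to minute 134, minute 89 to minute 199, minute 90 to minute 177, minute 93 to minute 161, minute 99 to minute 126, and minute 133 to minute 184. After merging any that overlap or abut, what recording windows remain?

minute 74 to minute 205

minute 80 to minute 134 overlaps/touches minute 74 to minute 205 → extend to minute 74 to minute 205.
minute 89 to minute 199 overlaps/touches minute 74 to minute 205 → extend to minute 74 to minute 205.
minute 90 to minute 177 overlaps/touches minute 74 to minute 205 → extend to minute 74 to minute 205.
minute 93 to minute 161 overlaps/touches minute 74 to minute 205 → extend to minute 74 to minute 205.
minute 99 to minute 126 overlaps/touches minute 74 to minute 205 → extend to minute 74 to minute 205.
minute 133 to minute 184 overlaps/touches minute 74 to minute 205 → extend to minute 74 to minute 205.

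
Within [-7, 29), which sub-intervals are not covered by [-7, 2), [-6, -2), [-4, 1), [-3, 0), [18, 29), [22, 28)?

[2, 18)

The merged coverage is [-7, 2), [18, 29).
Gaps within [-7, 29): [2, 18).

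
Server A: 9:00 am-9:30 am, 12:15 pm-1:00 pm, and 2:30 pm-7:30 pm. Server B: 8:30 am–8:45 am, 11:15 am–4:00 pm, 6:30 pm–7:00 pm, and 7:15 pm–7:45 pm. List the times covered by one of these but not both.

Only in the first: 9:00 am-9:30 am, 4:00 pm-6:30 pm, 7:00 pm-7:15 pm.
Only in the second: 8:30 am-8:45 am, 11:15 am-12:15 pm, 1:00 pm-2:30 pm, 7:30 pm-7:45 pm.
Together these are the periods covered by exactly one.

8:30 am-8:45 am, 9:00 am-9:30 am, 11:15 am-12:15 pm, 1:00 pm-2:30 pm, 4:00 pm-6:30 pm, 7:00 pm-7:15 pm, 7:30 pm-7:45 pm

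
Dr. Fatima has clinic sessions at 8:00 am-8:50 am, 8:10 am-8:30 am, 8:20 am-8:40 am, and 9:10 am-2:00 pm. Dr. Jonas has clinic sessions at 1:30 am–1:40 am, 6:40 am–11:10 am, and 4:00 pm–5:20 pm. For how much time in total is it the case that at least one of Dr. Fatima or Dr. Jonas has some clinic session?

A, merged: 8:00 am–8:50 am, 9:10 am–2:00 pm.
A ∪ B = 1:30 am–1:40 am, 6:40 am–2:00 pm, 4:00 pm–5:20 pm.
Total: 10 min + 7 h 20 min + 1 h 20 min = 8 h 50 min.

8 h 50 min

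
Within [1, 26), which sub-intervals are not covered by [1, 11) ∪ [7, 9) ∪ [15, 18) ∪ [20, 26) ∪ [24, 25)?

The merged coverage is [1, 11), [15, 18), [20, 26).
Gaps within [1, 26): [11, 15), [18, 20).

[11, 15) ∪ [18, 20)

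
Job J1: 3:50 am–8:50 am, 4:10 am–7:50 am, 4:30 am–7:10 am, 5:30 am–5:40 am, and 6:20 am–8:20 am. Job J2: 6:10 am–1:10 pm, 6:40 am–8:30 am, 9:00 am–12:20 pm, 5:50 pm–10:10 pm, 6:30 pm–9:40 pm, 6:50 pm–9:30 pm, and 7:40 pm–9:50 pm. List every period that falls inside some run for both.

Merge the first list: 3:50 am–8:50 am.
Merge the second list: 6:10 am–1:10 pm, 5:50 pm–10:10 pm.
3:50 am–8:50 am ∩ B → 6:10 am–8:50 am.

6:10 am–8:50 am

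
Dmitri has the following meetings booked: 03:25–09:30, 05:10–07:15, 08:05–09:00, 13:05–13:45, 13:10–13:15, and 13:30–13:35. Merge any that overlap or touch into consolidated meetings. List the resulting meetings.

05:10–07:15 overlaps/touches 03:25–09:30 → extend to 03:25–09:30.
08:05–09:00 overlaps/touches 03:25–09:30 → extend to 03:25–09:30.
13:05–13:45 is disjoint → start new block.
13:10–13:15 overlaps/touches 13:05–13:45 → extend to 13:05–13:45.
13:30–13:35 overlaps/touches 13:05–13:45 → extend to 13:05–13:45.

03:25–09:30, 13:05–13:45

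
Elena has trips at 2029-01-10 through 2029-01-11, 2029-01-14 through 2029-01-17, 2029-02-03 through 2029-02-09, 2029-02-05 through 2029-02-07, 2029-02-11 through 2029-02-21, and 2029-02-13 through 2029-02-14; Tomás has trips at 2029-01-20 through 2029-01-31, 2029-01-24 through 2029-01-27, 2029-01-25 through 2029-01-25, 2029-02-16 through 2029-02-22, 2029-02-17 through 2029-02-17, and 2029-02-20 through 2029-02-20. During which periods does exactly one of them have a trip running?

A, merged: 2029-01-10 through 2029-01-11, 2029-01-14 through 2029-01-17, 2029-02-03 through 2029-02-09, 2029-02-11 through 2029-02-21.
B, merged: 2029-01-20 through 2029-01-31, 2029-02-16 through 2029-02-22.
A but not B: 2029-01-10 through 2029-01-11, 2029-01-14 through 2029-01-17, 2029-02-03 through 2029-02-09, 2029-02-11 through 2029-02-15.
B but not A: 2029-01-20 through 2029-01-31, 2029-02-22 through 2029-02-22.
Combining gives A △ B.

2029-01-10 through 2029-01-11, 2029-01-14 through 2029-01-17, 2029-01-20 through 2029-01-31, 2029-02-03 through 2029-02-09, 2029-02-11 through 2029-02-15, 2029-02-22 through 2029-02-22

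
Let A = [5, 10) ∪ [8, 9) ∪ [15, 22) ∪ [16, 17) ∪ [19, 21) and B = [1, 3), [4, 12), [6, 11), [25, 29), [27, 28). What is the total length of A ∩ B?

First set merges to [5, 10), [15, 22).
Second set merges to [1, 3), [4, 12), [25, 29).
A ∩ B = [5, 10).
Total: 5.

5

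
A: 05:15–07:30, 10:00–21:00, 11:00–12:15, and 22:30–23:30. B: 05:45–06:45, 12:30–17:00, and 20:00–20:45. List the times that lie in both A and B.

05:45–06:45, 12:30–17:00, 20:00–20:45

A, merged: 05:15–07:30, 10:00–21:00, 22:30–23:30.
05:15–07:30 ∩ B → 05:45–06:45.
10:00–21:00 ∩ B → 12:30–17:00, 20:00–20:45.
22:30–23:30 meets no B interval.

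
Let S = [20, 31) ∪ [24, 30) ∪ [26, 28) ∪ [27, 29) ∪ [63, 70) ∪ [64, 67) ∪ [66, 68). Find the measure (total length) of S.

18

Merged: [20, 31), [63, 70).
Lengths: 11 + 7 = 18.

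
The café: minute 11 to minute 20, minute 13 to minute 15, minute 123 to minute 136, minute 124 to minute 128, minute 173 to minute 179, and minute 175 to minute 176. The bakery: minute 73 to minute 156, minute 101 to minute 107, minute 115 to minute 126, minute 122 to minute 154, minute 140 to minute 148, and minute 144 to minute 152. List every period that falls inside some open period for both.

minute 123 to minute 136

First set merges to minute 11 to minute 20, minute 123 to minute 136, minute 173 to minute 179.
Second set merges to minute 73 to minute 156.
minute 11 to minute 20 meets no B interval.
minute 123 to minute 136 ∩ B → minute 123 to minute 136.
minute 173 to minute 179 meets no B interval.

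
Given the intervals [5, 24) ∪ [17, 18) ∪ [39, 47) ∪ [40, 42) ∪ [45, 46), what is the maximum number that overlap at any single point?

2

At 17, 2 of the intervals are simultaneously active.
No point has more.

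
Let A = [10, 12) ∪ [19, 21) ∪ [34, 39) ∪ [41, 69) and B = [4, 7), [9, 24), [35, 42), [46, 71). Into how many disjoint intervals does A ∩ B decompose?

5

A ∩ B = [10, 12), [19, 21), [35, 39), [41, 42), [46, 69).
That is 5 disjoint pieces.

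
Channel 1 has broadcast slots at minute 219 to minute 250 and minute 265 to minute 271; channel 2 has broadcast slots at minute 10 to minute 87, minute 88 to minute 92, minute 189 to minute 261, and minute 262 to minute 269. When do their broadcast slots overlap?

minute 219 to minute 250 meets the second set on minute 219 to minute 250.
minute 265 to minute 271 meets the second set on minute 265 to minute 269.

minute 219 to minute 250, minute 265 to minute 269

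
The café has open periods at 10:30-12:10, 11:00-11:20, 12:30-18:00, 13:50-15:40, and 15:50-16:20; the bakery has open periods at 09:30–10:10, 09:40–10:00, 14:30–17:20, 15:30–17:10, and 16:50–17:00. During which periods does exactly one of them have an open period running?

09:30–10:10, 10:30–12:10, 12:30–14:30, 17:20–18:00

A, merged: 10:30–12:10, 12:30–18:00.
B, merged: 09:30–10:10, 14:30–17:20.
Only in the first: 10:30–12:10, 12:30–14:30, 17:20–18:00.
Only in the second: 09:30–10:10.
Together these are the periods covered by exactly one.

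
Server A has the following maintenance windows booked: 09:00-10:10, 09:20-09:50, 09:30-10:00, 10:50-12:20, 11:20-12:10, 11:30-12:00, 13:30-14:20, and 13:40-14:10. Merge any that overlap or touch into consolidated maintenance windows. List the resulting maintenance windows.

09:20–09:50 overlaps/touches 09:00–10:10 → extend to 09:00–10:10.
09:30–10:00 overlaps/touches 09:00–10:10 → extend to 09:00–10:10.
10:50–12:20 is disjoint → start new block.
11:20–12:10 overlaps/touches 10:50–12:20 → extend to 10:50–12:20.
11:30–12:00 overlaps/touches 10:50–12:20 → extend to 10:50–12:20.
13:30–14:20 is disjoint → start new block.
13:40–14:10 overlaps/touches 13:30–14:20 → extend to 13:30–14:20.

09:00–10:10, 10:50–12:20, 13:30–14:20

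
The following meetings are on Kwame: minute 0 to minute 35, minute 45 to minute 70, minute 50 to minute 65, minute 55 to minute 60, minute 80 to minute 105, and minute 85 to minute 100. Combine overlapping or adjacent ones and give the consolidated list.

minute 45 to minute 70 is disjoint → start new block.
minute 50 to minute 65 overlaps/touches minute 45 to minute 70 → extend to minute 45 to minute 70.
minute 55 to minute 60 overlaps/touches minute 45 to minute 70 → extend to minute 45 to minute 70.
minute 80 to minute 105 is disjoint → start new block.
minute 85 to minute 100 overlaps/touches minute 80 to minute 105 → extend to minute 80 to minute 105.

minute 0 to minute 35, minute 45 to minute 70, minute 80 to minute 105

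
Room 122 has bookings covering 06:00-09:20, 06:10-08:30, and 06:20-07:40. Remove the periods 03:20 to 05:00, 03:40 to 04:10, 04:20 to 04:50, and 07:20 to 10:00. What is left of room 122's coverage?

06:00–07:20

Merge the first list: 06:00–09:20.
Merge the second list: 03:20–05:00, 07:20–10:00.
06:00–09:20 with B removed leaves 06:00–07:20.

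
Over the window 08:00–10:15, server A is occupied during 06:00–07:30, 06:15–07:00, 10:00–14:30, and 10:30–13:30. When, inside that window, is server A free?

08:00–10:00

Covered (merged): 06:00–07:30, 10:00–14:30.
Uncovered inside 08:00–10:15: 08:00–10:00.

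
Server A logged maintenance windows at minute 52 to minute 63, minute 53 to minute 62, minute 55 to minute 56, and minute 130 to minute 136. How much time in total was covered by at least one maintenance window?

17 minutes

Merged: minute 52 to minute 63, minute 130 to minute 136.
Lengths: 11 minutes + 6 minutes = 17 minutes.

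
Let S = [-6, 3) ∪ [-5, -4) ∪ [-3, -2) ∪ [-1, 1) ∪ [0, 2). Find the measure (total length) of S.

Merged: [-6, 3).
Length: 9.

9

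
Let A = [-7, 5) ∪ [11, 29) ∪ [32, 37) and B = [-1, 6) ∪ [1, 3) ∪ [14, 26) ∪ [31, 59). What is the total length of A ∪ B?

59

B, merged: [-1, 6), [14, 26), [31, 59).
A ∪ B = [-7, 6), [11, 29), [31, 59).
Total: 13 + 18 + 28 = 59.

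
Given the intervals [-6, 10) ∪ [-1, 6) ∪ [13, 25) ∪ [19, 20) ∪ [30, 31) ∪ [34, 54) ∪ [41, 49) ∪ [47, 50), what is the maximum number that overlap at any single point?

3

Walk the sorted start/end points keeping a running depth.
The depth first hits 3 at 47.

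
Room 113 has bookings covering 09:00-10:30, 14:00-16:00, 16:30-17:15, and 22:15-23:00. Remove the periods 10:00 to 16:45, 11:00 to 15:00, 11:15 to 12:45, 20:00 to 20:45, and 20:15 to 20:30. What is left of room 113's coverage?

09:00-10:00, 16:45-17:15, 22:15-23:00

Second set merges to 10:00-16:45, 20:00-20:45.
09:00-10:30 with B removed leaves 09:00-10:00.
14:00-16:00 lies entirely inside B → drops out.
16:30-17:15 with B removed leaves 16:45-17:15.
22:15-23:00 is untouched.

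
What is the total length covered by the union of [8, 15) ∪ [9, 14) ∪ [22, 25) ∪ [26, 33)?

Merged: [8, 15), [22, 25), [26, 33).
Lengths: 7 + 3 + 7 = 17.

17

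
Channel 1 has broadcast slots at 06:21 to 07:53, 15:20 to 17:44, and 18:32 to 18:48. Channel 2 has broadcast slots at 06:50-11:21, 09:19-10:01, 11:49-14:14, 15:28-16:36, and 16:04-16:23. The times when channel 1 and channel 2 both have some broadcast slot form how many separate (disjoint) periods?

B, merged: 06:50-11:21, 11:49-14:14, 15:28-16:36.
A ∩ B = 06:50-07:53, 15:28-16:36.
That is 2 disjoint pieces.

2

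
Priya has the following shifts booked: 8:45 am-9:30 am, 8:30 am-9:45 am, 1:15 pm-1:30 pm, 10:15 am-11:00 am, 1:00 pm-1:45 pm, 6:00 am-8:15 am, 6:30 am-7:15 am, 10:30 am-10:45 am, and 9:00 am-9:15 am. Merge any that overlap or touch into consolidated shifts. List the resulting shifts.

Sort by start: 6:00 am–8:15 am, 6:30 am–7:15 am, 8:30 am–9:45 am, 8:45 am–9:30 am, 9:00 am–9:15 am, 10:15 am–11:00 am, 10:30 am–10:45 am, 1:00 pm–1:45 pm, 1:15 pm–1:30 pm.
6:30 am–7:15 am overlaps/touches 6:00 am–8:15 am → extend to 6:00 am–8:15 am.
8:30 am–9:45 am is disjoint → start new block.
8:45 am–9:30 am overlaps/touches 8:30 am–9:45 am → extend to 8:30 am–9:45 am.
9:00 am–9:15 am overlaps/touches 8:30 am–9:45 am → extend to 8:30 am–9:45 am.
10:15 am–11:00 am is disjoint → start new block.
10:30 am–10:45 am overlaps/touches 10:15 am–11:00 am → extend to 10:15 am–11:00 am.
1:00 pm–1:45 pm is disjoint → start new block.
1:15 pm–1:30 pm overlaps/touches 1:00 pm–1:45 pm → extend to 1:00 pm–1:45 pm.

6:00 am–8:15 am, 8:30 am–9:45 am, 10:15 am–11:00 am, 1:00 pm–1:45 pm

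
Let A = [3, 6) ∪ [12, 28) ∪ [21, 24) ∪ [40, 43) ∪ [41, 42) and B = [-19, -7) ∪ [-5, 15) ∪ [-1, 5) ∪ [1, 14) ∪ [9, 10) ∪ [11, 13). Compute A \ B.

[15, 28) ∪ [40, 43)

Merge the first list: [3, 6), [12, 28), [40, 43).
Merge the second list: [-19, -7), [-5, 15).
[3, 6): entirely removed.
[12, 28) \ B = [15, 28).
[40, 43): nothing removed.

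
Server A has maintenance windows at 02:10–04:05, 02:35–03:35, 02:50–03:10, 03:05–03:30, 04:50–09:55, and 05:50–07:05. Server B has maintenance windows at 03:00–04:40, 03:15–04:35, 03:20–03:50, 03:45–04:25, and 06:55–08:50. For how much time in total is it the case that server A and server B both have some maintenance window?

3 h

A, merged: 02:10–04:05, 04:50–09:55.
B, merged: 03:00–04:40, 06:55–08:50.
A ∩ B = 03:00–04:05, 06:55–08:50.
Total: 1 h 5 min + 1 h 55 min = 3 h.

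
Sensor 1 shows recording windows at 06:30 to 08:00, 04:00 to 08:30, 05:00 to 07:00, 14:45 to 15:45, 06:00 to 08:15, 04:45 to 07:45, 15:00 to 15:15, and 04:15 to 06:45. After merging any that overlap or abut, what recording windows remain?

Sort by start: 04:00–08:30, 04:15–06:45, 04:45–07:45, 05:00–07:00, 06:00–08:15, 06:30–08:00, 14:45–15:45, 15:00–15:15.
04:15–06:45 overlaps/touches 04:00–08:30 → extend to 04:00–08:30.
04:45–07:45 overlaps/touches 04:00–08:30 → extend to 04:00–08:30.
05:00–07:00 overlaps/touches 04:00–08:30 → extend to 04:00–08:30.
06:00–08:15 overlaps/touches 04:00–08:30 → extend to 04:00–08:30.
06:30–08:00 overlaps/touches 04:00–08:30 → extend to 04:00–08:30.
14:45–15:45 is disjoint → start new block.
15:00–15:15 overlaps/touches 14:45–15:45 → extend to 14:45–15:45.

04:00–08:30, 14:45–15:45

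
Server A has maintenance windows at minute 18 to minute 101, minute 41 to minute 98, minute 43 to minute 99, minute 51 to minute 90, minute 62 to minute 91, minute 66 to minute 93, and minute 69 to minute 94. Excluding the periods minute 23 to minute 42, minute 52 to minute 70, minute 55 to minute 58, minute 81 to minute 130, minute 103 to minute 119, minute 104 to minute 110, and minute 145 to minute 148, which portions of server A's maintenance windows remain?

First set merges to minute 18 to minute 101.
Second set merges to minute 23 to minute 42, minute 52 to minute 70, minute 81 to minute 130, minute 145 to minute 148.
minute 18 to minute 101 with B removed leaves minute 18 to minute 23, minute 42 to minute 52, minute 70 to minute 81.

minute 18 to minute 23, minute 42 to minute 52, minute 70 to minute 81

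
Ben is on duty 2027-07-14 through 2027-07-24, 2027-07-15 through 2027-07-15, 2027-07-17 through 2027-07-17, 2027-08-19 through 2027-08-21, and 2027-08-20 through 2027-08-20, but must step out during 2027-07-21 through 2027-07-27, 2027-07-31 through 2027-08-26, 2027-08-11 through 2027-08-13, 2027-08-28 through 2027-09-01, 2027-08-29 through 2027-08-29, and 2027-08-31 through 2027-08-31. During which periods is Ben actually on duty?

A, merged: 2027-07-14 through 2027-07-24, 2027-08-19 through 2027-08-21.
B, merged: 2027-07-21 through 2027-07-27, 2027-07-31 through 2027-08-26, 2027-08-28 through 2027-09-01.
2027-07-14 through 2027-07-24 with B removed leaves 2027-07-14 through 2027-07-20.
2027-08-19 through 2027-08-21 lies entirely inside B → drops out.

2027-07-14 through 2027-07-20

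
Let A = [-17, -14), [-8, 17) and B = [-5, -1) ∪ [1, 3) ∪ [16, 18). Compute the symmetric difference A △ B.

[-17, -14) ∪ [-8, -5) ∪ [-1, 1) ∪ [3, 16) ∪ [17, 18)

A but not B: [-17, -14), [-8, -5), [-1, 1), [3, 16).
B but not A: [17, 18).
Combining gives A △ B.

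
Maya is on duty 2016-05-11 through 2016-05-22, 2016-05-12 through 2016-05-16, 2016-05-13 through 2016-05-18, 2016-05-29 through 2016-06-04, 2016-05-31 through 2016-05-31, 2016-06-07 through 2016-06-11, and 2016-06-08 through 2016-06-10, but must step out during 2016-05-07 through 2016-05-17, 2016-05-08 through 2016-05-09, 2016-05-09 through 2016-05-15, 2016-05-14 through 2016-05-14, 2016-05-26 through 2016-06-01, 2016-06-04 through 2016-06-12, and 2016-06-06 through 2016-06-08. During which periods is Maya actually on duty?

2016-05-18 through 2016-05-22, 2016-06-02 through 2016-06-03

Merge the first list: 2016-05-11 through 2016-05-22, 2016-05-29 through 2016-06-04, 2016-06-07 through 2016-06-11.
Merge the second list: 2016-05-07 through 2016-05-17, 2016-05-26 through 2016-06-01, 2016-06-04 through 2016-06-12.
2016-05-11 through 2016-05-22 with B removed leaves 2016-05-18 through 2016-05-22.
2016-05-29 through 2016-06-04 with B removed leaves 2016-06-02 through 2016-06-03.
2016-06-07 through 2016-06-11 lies entirely inside B → drops out.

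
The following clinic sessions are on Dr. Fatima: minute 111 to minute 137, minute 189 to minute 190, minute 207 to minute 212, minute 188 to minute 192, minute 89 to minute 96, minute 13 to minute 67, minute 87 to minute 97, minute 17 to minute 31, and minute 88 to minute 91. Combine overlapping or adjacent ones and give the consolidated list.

minute 13 to minute 67, minute 87 to minute 97, minute 111 to minute 137, minute 188 to minute 192, minute 207 to minute 212

Sort by start: minute 13 to minute 67, minute 17 to minute 31, minute 87 to minute 97, minute 88 to minute 91, minute 89 to minute 96, minute 111 to minute 137, minute 188 to minute 192, minute 189 to minute 190, minute 207 to minute 212.
minute 17 to minute 31 overlaps/touches minute 13 to minute 67 → extend to minute 13 to minute 67.
minute 87 to minute 97 is disjoint → start new block.
minute 88 to minute 91 overlaps/touches minute 87 to minute 97 → extend to minute 87 to minute 97.
minute 89 to minute 96 overlaps/touches minute 87 to minute 97 → extend to minute 87 to minute 97.
minute 111 to minute 137 is disjoint → start new block.
minute 188 to minute 192 is disjoint → start new block.
minute 189 to minute 190 overlaps/touches minute 188 to minute 192 → extend to minute 188 to minute 192.
minute 207 to minute 212 is disjoint → start new block.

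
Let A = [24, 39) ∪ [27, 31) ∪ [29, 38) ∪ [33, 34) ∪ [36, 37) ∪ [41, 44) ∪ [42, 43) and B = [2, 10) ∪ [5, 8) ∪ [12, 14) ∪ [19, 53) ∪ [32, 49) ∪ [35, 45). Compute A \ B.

none

Merge the first list: [24, 39), [41, 44).
Merge the second list: [2, 10), [12, 14), [19, 53).
[24, 39): entirely removed.
[41, 44): entirely removed.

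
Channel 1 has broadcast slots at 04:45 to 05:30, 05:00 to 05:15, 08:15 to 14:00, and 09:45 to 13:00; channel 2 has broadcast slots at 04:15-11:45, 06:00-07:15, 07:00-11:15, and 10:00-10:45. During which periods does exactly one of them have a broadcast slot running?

First set merges to 04:45–05:30, 08:15–14:00.
Second set merges to 04:15–11:45.
A \ B = 11:45–14:00.
B \ A = 04:15–04:45, 05:30–08:15.
Union of the two gives the symmetric difference.

04:15–04:45, 05:30–08:15, 11:45–14:00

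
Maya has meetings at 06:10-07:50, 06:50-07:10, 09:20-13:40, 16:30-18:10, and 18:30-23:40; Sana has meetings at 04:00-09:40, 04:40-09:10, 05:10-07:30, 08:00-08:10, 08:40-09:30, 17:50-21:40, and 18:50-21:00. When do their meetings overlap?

06:10-07:50, 09:20-09:40, 17:50-18:10, 18:30-21:40

A, merged: 06:10-07:50, 09:20-13:40, 16:30-18:10, 18:30-23:40.
B, merged: 04:00-09:40, 17:50-21:40.
06:10-07:50 ∩ B → 06:10-07:50.
09:20-13:40 ∩ B → 09:20-09:40.
16:30-18:10 ∩ B → 17:50-18:10.
18:30-23:40 ∩ B → 18:30-21:40.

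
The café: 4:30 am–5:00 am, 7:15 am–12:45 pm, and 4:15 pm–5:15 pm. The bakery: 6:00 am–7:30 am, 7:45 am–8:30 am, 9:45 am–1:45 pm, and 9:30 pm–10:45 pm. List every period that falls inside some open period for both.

4:30 am-5:00 am: no overlap with the second set.
7:15 am-12:45 pm meets the second set on 7:15 am-7:30 am, 7:45 am-8:30 am, 9:45 am-12:45 pm.
4:15 pm-5:15 pm: no overlap with the second set.

7:15 am-7:30 am, 7:45 am-8:30 am, 9:45 am-12:45 pm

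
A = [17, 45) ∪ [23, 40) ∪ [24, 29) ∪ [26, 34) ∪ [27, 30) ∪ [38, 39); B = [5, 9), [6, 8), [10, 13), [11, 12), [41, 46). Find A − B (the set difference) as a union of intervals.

[17, 41)

First set merges to [17, 45).
Second set merges to [5, 9), [10, 13), [41, 46).
[17, 45) \ B = [17, 41).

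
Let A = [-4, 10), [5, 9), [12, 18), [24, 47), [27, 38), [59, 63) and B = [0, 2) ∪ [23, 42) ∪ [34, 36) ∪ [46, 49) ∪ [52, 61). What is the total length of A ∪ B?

57

Merge the first list: [-4, 10), [12, 18), [24, 47), [59, 63).
Merge the second list: [0, 2), [23, 42), [46, 49), [52, 61).
A ∪ B = [-4, 10), [12, 18), [23, 49), [52, 63).
Total: 14 + 6 + 26 + 11 = 57.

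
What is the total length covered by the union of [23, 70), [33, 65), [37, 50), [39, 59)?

Merged: [23, 70).
Length: 47.

47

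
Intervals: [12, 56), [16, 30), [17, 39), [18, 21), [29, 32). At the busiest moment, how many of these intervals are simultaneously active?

4

Walk the sorted start/end points keeping a running depth.
The depth first hits 4 at 18.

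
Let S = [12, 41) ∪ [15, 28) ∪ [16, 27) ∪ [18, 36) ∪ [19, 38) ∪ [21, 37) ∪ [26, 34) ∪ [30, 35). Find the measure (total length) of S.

Merged: [12, 41).
Length: 29.

29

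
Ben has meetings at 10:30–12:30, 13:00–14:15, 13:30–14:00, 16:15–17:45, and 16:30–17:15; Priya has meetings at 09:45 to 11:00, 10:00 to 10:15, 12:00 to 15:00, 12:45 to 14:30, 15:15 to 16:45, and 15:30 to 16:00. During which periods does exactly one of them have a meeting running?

A, merged: 10:30-12:30, 13:00-14:15, 16:15-17:45.
B, merged: 09:45-11:00, 12:00-15:00, 15:15-16:45.
A \ B = 11:00-12:00, 16:45-17:45.
B \ A = 09:45-10:30, 12:30-13:00, 14:15-15:00, 15:15-16:15.
Union of the two gives the symmetric difference.

09:45-10:30, 11:00-12:00, 12:30-13:00, 14:15-15:00, 15:15-16:15, 16:45-17:45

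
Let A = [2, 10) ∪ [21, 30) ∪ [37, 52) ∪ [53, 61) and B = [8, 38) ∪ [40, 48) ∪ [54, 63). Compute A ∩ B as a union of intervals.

[2, 10) meets the second set on [8, 10).
[21, 30) meets the second set on [21, 30).
[37, 52) meets the second set on [37, 38), [40, 48).
[53, 61) meets the second set on [54, 61).

[8, 10) ∪ [21, 30) ∪ [37, 38) ∪ [40, 48) ∪ [54, 61)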